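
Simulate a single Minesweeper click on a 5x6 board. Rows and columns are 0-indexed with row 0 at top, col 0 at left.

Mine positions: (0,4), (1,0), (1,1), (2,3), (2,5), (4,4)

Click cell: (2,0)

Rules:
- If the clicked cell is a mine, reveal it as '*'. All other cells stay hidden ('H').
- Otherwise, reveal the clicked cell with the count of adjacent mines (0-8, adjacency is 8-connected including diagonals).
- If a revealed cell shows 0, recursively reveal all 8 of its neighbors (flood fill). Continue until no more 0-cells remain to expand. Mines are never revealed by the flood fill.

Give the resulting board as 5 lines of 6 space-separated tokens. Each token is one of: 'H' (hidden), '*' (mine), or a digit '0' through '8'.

H H H H H H
H H H H H H
2 H H H H H
H H H H H H
H H H H H H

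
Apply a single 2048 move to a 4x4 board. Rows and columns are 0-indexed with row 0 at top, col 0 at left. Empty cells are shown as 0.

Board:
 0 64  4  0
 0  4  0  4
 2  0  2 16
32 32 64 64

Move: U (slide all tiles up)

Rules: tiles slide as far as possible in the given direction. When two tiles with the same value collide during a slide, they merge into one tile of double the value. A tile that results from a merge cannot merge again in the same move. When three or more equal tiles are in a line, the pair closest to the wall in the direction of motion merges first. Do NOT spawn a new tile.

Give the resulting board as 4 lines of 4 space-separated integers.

Answer:  2 64  4  4
32  4  2 16
 0 32 64 64
 0  0  0  0

Derivation:
Slide up:
col 0: [0, 0, 2, 32] -> [2, 32, 0, 0]
col 1: [64, 4, 0, 32] -> [64, 4, 32, 0]
col 2: [4, 0, 2, 64] -> [4, 2, 64, 0]
col 3: [0, 4, 16, 64] -> [4, 16, 64, 0]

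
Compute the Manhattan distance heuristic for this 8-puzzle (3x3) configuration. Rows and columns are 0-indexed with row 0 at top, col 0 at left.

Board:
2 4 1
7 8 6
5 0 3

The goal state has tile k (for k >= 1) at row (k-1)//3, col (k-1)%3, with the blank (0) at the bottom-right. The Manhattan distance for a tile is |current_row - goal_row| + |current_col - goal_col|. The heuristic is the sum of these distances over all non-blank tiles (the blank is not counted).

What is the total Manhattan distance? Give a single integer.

Answer: 11

Derivation:
Tile 2: at (0,0), goal (0,1), distance |0-0|+|0-1| = 1
Tile 4: at (0,1), goal (1,0), distance |0-1|+|1-0| = 2
Tile 1: at (0,2), goal (0,0), distance |0-0|+|2-0| = 2
Tile 7: at (1,0), goal (2,0), distance |1-2|+|0-0| = 1
Tile 8: at (1,1), goal (2,1), distance |1-2|+|1-1| = 1
Tile 6: at (1,2), goal (1,2), distance |1-1|+|2-2| = 0
Tile 5: at (2,0), goal (1,1), distance |2-1|+|0-1| = 2
Tile 3: at (2,2), goal (0,2), distance |2-0|+|2-2| = 2
Sum: 1 + 2 + 2 + 1 + 1 + 0 + 2 + 2 = 11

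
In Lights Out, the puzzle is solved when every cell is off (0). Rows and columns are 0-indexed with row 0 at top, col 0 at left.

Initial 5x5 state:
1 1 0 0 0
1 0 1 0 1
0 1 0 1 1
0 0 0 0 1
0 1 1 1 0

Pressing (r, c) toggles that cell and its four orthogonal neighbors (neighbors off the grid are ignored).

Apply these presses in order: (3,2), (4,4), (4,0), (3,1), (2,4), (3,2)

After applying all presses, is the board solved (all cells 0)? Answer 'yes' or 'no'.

Answer: no

Derivation:
After press 1 at (3,2):
1 1 0 0 0
1 0 1 0 1
0 1 1 1 1
0 1 1 1 1
0 1 0 1 0

After press 2 at (4,4):
1 1 0 0 0
1 0 1 0 1
0 1 1 1 1
0 1 1 1 0
0 1 0 0 1

After press 3 at (4,0):
1 1 0 0 0
1 0 1 0 1
0 1 1 1 1
1 1 1 1 0
1 0 0 0 1

After press 4 at (3,1):
1 1 0 0 0
1 0 1 0 1
0 0 1 1 1
0 0 0 1 0
1 1 0 0 1

After press 5 at (2,4):
1 1 0 0 0
1 0 1 0 0
0 0 1 0 0
0 0 0 1 1
1 1 0 0 1

After press 6 at (3,2):
1 1 0 0 0
1 0 1 0 0
0 0 0 0 0
0 1 1 0 1
1 1 1 0 1

Lights still on: 11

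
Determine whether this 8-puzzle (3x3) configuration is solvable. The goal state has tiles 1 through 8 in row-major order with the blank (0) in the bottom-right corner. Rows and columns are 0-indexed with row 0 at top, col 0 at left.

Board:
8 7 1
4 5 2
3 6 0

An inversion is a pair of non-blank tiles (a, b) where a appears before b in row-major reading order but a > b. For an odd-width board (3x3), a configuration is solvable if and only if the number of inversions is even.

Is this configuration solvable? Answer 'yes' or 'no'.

Answer: no

Derivation:
Inversions (pairs i<j in row-major order where tile[i] > tile[j] > 0): 17
17 is odd, so the puzzle is not solvable.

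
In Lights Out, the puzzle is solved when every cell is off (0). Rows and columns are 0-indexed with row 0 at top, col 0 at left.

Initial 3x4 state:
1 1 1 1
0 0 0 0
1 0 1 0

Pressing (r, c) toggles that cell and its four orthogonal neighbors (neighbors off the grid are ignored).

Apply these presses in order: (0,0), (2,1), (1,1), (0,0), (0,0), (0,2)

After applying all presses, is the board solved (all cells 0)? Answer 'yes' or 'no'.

Answer: yes

Derivation:
After press 1 at (0,0):
0 0 1 1
1 0 0 0
1 0 1 0

After press 2 at (2,1):
0 0 1 1
1 1 0 0
0 1 0 0

After press 3 at (1,1):
0 1 1 1
0 0 1 0
0 0 0 0

After press 4 at (0,0):
1 0 1 1
1 0 1 0
0 0 0 0

After press 5 at (0,0):
0 1 1 1
0 0 1 0
0 0 0 0

After press 6 at (0,2):
0 0 0 0
0 0 0 0
0 0 0 0

Lights still on: 0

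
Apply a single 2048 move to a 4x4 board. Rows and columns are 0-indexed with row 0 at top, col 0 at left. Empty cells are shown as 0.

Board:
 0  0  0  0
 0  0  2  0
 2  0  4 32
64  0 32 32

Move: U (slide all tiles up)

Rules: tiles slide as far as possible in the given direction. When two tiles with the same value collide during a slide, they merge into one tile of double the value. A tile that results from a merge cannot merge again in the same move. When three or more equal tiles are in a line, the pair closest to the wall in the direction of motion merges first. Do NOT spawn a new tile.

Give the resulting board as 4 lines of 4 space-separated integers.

Slide up:
col 0: [0, 0, 2, 64] -> [2, 64, 0, 0]
col 1: [0, 0, 0, 0] -> [0, 0, 0, 0]
col 2: [0, 2, 4, 32] -> [2, 4, 32, 0]
col 3: [0, 0, 32, 32] -> [64, 0, 0, 0]

Answer:  2  0  2 64
64  0  4  0
 0  0 32  0
 0  0  0  0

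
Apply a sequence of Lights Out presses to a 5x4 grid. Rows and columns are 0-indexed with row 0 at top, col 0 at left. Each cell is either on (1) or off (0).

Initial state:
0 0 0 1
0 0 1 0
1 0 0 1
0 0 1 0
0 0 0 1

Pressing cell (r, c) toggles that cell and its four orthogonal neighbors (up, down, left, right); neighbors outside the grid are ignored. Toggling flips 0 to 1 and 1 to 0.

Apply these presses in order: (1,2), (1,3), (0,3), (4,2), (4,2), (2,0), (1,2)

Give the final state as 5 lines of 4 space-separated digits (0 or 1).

After press 1 at (1,2):
0 0 1 1
0 1 0 1
1 0 1 1
0 0 1 0
0 0 0 1

After press 2 at (1,3):
0 0 1 0
0 1 1 0
1 0 1 0
0 0 1 0
0 0 0 1

After press 3 at (0,3):
0 0 0 1
0 1 1 1
1 0 1 0
0 0 1 0
0 0 0 1

After press 4 at (4,2):
0 0 0 1
0 1 1 1
1 0 1 0
0 0 0 0
0 1 1 0

After press 5 at (4,2):
0 0 0 1
0 1 1 1
1 0 1 0
0 0 1 0
0 0 0 1

After press 6 at (2,0):
0 0 0 1
1 1 1 1
0 1 1 0
1 0 1 0
0 0 0 1

After press 7 at (1,2):
0 0 1 1
1 0 0 0
0 1 0 0
1 0 1 0
0 0 0 1

Answer: 0 0 1 1
1 0 0 0
0 1 0 0
1 0 1 0
0 0 0 1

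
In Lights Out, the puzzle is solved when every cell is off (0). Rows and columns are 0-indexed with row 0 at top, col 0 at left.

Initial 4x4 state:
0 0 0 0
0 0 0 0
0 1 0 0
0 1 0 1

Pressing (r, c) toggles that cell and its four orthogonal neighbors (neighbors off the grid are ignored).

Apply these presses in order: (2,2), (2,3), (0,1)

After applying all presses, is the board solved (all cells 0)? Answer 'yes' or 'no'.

Answer: no

Derivation:
After press 1 at (2,2):
0 0 0 0
0 0 1 0
0 0 1 1
0 1 1 1

After press 2 at (2,3):
0 0 0 0
0 0 1 1
0 0 0 0
0 1 1 0

After press 3 at (0,1):
1 1 1 0
0 1 1 1
0 0 0 0
0 1 1 0

Lights still on: 8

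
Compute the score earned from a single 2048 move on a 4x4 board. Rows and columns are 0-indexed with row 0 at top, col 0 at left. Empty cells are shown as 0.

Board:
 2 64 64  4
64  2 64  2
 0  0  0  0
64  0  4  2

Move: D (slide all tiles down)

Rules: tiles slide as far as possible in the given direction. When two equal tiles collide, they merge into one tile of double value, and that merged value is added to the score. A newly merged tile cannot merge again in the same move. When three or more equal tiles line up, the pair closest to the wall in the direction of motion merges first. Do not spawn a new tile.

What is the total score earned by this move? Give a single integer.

Slide down:
col 0: [2, 64, 0, 64] -> [0, 0, 2, 128]  score +128 (running 128)
col 1: [64, 2, 0, 0] -> [0, 0, 64, 2]  score +0 (running 128)
col 2: [64, 64, 0, 4] -> [0, 0, 128, 4]  score +128 (running 256)
col 3: [4, 2, 0, 2] -> [0, 0, 4, 4]  score +4 (running 260)
Board after move:
  0   0   0   0
  0   0   0   0
  2  64 128   4
128   2   4   4

Answer: 260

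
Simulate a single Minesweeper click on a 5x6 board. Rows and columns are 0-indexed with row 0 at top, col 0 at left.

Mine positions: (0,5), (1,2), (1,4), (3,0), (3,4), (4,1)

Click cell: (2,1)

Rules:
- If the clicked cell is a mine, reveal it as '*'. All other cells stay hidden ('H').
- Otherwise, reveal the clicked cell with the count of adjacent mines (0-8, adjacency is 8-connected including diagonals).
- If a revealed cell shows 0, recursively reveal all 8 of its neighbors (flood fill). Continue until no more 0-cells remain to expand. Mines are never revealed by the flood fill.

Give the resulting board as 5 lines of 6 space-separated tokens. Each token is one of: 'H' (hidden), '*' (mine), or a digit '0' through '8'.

H H H H H H
H H H H H H
H 2 H H H H
H H H H H H
H H H H H H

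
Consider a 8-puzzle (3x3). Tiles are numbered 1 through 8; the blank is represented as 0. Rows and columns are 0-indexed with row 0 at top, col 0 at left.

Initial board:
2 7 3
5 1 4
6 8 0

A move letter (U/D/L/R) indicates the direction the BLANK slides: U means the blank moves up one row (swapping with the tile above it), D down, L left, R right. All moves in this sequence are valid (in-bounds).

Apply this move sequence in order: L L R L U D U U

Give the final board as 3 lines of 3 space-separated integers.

Answer: 0 7 3
2 1 4
5 6 8

Derivation:
After move 1 (L):
2 7 3
5 1 4
6 0 8

After move 2 (L):
2 7 3
5 1 4
0 6 8

After move 3 (R):
2 7 3
5 1 4
6 0 8

After move 4 (L):
2 7 3
5 1 4
0 6 8

After move 5 (U):
2 7 3
0 1 4
5 6 8

After move 6 (D):
2 7 3
5 1 4
0 6 8

After move 7 (U):
2 7 3
0 1 4
5 6 8

After move 8 (U):
0 7 3
2 1 4
5 6 8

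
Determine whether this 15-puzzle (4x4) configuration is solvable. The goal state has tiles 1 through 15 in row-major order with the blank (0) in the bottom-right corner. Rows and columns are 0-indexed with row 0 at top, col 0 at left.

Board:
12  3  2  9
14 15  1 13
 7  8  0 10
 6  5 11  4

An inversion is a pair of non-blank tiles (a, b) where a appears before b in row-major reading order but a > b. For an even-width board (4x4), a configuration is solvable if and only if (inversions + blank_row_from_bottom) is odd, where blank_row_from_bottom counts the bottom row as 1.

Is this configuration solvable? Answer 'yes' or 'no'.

Answer: no

Derivation:
Inversions: 58
Blank is in row 2 (0-indexed from top), which is row 2 counting from the bottom (bottom = 1).
58 + 2 = 60, which is even, so the puzzle is not solvable.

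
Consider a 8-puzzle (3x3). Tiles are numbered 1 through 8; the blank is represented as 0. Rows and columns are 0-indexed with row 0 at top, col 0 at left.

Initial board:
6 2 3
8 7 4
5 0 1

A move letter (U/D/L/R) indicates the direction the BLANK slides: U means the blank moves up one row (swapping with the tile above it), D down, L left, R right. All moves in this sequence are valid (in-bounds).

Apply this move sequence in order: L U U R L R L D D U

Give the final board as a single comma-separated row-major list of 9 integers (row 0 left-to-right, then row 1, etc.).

After move 1 (L):
6 2 3
8 7 4
0 5 1

After move 2 (U):
6 2 3
0 7 4
8 5 1

After move 3 (U):
0 2 3
6 7 4
8 5 1

After move 4 (R):
2 0 3
6 7 4
8 5 1

After move 5 (L):
0 2 3
6 7 4
8 5 1

After move 6 (R):
2 0 3
6 7 4
8 5 1

After move 7 (L):
0 2 3
6 7 4
8 5 1

After move 8 (D):
6 2 3
0 7 4
8 5 1

After move 9 (D):
6 2 3
8 7 4
0 5 1

After move 10 (U):
6 2 3
0 7 4
8 5 1

Answer: 6, 2, 3, 0, 7, 4, 8, 5, 1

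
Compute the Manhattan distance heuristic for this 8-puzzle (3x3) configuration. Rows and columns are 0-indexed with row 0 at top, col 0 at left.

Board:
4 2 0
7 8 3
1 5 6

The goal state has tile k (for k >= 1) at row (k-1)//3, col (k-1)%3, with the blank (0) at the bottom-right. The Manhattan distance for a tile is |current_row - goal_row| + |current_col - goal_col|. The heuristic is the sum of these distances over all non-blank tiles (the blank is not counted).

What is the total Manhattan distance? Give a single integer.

Tile 4: at (0,0), goal (1,0), distance |0-1|+|0-0| = 1
Tile 2: at (0,1), goal (0,1), distance |0-0|+|1-1| = 0
Tile 7: at (1,0), goal (2,0), distance |1-2|+|0-0| = 1
Tile 8: at (1,1), goal (2,1), distance |1-2|+|1-1| = 1
Tile 3: at (1,2), goal (0,2), distance |1-0|+|2-2| = 1
Tile 1: at (2,0), goal (0,0), distance |2-0|+|0-0| = 2
Tile 5: at (2,1), goal (1,1), distance |2-1|+|1-1| = 1
Tile 6: at (2,2), goal (1,2), distance |2-1|+|2-2| = 1
Sum: 1 + 0 + 1 + 1 + 1 + 2 + 1 + 1 = 8

Answer: 8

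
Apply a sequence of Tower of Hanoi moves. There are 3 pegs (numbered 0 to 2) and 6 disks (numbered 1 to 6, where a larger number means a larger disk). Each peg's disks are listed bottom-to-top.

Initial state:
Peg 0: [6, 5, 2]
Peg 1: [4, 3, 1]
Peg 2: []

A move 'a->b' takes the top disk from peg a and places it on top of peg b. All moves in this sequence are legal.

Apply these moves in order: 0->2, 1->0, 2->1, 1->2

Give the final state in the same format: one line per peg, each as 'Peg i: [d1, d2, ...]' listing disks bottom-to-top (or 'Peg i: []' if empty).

After move 1 (0->2):
Peg 0: [6, 5]
Peg 1: [4, 3, 1]
Peg 2: [2]

After move 2 (1->0):
Peg 0: [6, 5, 1]
Peg 1: [4, 3]
Peg 2: [2]

After move 3 (2->1):
Peg 0: [6, 5, 1]
Peg 1: [4, 3, 2]
Peg 2: []

After move 4 (1->2):
Peg 0: [6, 5, 1]
Peg 1: [4, 3]
Peg 2: [2]

Answer: Peg 0: [6, 5, 1]
Peg 1: [4, 3]
Peg 2: [2]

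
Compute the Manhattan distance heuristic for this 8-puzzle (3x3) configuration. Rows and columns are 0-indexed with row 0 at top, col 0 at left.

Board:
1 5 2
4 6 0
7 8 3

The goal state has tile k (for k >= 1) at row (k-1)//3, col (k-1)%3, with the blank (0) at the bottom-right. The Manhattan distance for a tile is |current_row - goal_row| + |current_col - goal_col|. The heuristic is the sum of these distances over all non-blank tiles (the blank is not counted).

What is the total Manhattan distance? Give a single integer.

Tile 1: at (0,0), goal (0,0), distance |0-0|+|0-0| = 0
Tile 5: at (0,1), goal (1,1), distance |0-1|+|1-1| = 1
Tile 2: at (0,2), goal (0,1), distance |0-0|+|2-1| = 1
Tile 4: at (1,0), goal (1,0), distance |1-1|+|0-0| = 0
Tile 6: at (1,1), goal (1,2), distance |1-1|+|1-2| = 1
Tile 7: at (2,0), goal (2,0), distance |2-2|+|0-0| = 0
Tile 8: at (2,1), goal (2,1), distance |2-2|+|1-1| = 0
Tile 3: at (2,2), goal (0,2), distance |2-0|+|2-2| = 2
Sum: 0 + 1 + 1 + 0 + 1 + 0 + 0 + 2 = 5

Answer: 5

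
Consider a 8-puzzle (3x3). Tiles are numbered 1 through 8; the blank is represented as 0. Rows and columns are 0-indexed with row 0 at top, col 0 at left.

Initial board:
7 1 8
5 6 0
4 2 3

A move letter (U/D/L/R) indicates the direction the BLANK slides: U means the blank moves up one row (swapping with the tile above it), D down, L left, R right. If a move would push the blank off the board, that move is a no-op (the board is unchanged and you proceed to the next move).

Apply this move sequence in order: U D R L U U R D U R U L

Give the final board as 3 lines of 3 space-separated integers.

Answer: 7 0 8
5 1 6
4 2 3

Derivation:
After move 1 (U):
7 1 0
5 6 8
4 2 3

After move 2 (D):
7 1 8
5 6 0
4 2 3

After move 3 (R):
7 1 8
5 6 0
4 2 3

After move 4 (L):
7 1 8
5 0 6
4 2 3

After move 5 (U):
7 0 8
5 1 6
4 2 3

After move 6 (U):
7 0 8
5 1 6
4 2 3

After move 7 (R):
7 8 0
5 1 6
4 2 3

After move 8 (D):
7 8 6
5 1 0
4 2 3

After move 9 (U):
7 8 0
5 1 6
4 2 3

After move 10 (R):
7 8 0
5 1 6
4 2 3

After move 11 (U):
7 8 0
5 1 6
4 2 3

After move 12 (L):
7 0 8
5 1 6
4 2 3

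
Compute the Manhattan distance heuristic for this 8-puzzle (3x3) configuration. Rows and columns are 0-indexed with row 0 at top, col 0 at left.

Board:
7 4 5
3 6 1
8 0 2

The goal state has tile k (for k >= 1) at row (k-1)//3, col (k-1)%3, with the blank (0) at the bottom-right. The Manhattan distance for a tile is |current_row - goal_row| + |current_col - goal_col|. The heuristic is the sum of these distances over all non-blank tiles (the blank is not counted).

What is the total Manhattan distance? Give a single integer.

Tile 7: at (0,0), goal (2,0), distance |0-2|+|0-0| = 2
Tile 4: at (0,1), goal (1,0), distance |0-1|+|1-0| = 2
Tile 5: at (0,2), goal (1,1), distance |0-1|+|2-1| = 2
Tile 3: at (1,0), goal (0,2), distance |1-0|+|0-2| = 3
Tile 6: at (1,1), goal (1,2), distance |1-1|+|1-2| = 1
Tile 1: at (1,2), goal (0,0), distance |1-0|+|2-0| = 3
Tile 8: at (2,0), goal (2,1), distance |2-2|+|0-1| = 1
Tile 2: at (2,2), goal (0,1), distance |2-0|+|2-1| = 3
Sum: 2 + 2 + 2 + 3 + 1 + 3 + 1 + 3 = 17

Answer: 17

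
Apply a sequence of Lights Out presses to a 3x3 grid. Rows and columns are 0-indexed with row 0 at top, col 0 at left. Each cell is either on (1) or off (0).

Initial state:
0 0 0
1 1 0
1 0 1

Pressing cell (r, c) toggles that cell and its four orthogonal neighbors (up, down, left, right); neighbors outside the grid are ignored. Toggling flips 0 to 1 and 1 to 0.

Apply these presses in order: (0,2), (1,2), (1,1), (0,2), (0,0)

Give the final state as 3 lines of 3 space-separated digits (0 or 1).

After press 1 at (0,2):
0 1 1
1 1 1
1 0 1

After press 2 at (1,2):
0 1 0
1 0 0
1 0 0

After press 3 at (1,1):
0 0 0
0 1 1
1 1 0

After press 4 at (0,2):
0 1 1
0 1 0
1 1 0

After press 5 at (0,0):
1 0 1
1 1 0
1 1 0

Answer: 1 0 1
1 1 0
1 1 0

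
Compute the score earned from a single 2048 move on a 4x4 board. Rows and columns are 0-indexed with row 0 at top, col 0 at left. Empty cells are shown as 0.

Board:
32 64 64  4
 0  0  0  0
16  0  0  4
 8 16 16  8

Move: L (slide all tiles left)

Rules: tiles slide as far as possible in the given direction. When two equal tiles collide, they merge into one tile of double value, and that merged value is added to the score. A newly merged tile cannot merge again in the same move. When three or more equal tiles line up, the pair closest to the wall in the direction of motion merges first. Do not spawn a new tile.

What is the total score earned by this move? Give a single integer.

Answer: 160

Derivation:
Slide left:
row 0: [32, 64, 64, 4] -> [32, 128, 4, 0]  score +128 (running 128)
row 1: [0, 0, 0, 0] -> [0, 0, 0, 0]  score +0 (running 128)
row 2: [16, 0, 0, 4] -> [16, 4, 0, 0]  score +0 (running 128)
row 3: [8, 16, 16, 8] -> [8, 32, 8, 0]  score +32 (running 160)
Board after move:
 32 128   4   0
  0   0   0   0
 16   4   0   0
  8  32   8   0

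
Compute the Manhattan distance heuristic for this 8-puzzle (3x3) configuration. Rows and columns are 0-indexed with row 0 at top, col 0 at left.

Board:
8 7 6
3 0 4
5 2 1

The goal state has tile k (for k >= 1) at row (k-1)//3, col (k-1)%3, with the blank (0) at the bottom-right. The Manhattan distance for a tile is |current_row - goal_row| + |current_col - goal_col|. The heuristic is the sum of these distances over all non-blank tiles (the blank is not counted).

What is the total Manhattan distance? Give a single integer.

Answer: 20

Derivation:
Tile 8: at (0,0), goal (2,1), distance |0-2|+|0-1| = 3
Tile 7: at (0,1), goal (2,0), distance |0-2|+|1-0| = 3
Tile 6: at (0,2), goal (1,2), distance |0-1|+|2-2| = 1
Tile 3: at (1,0), goal (0,2), distance |1-0|+|0-2| = 3
Tile 4: at (1,2), goal (1,0), distance |1-1|+|2-0| = 2
Tile 5: at (2,0), goal (1,1), distance |2-1|+|0-1| = 2
Tile 2: at (2,1), goal (0,1), distance |2-0|+|1-1| = 2
Tile 1: at (2,2), goal (0,0), distance |2-0|+|2-0| = 4
Sum: 3 + 3 + 1 + 3 + 2 + 2 + 2 + 4 = 20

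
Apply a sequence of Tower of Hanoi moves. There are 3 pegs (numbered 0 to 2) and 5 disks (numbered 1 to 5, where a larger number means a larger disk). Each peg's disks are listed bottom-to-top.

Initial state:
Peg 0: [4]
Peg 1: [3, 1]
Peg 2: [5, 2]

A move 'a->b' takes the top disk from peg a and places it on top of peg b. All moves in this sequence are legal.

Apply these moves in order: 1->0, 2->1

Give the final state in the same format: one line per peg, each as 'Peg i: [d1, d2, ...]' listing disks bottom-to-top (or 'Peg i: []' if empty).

Answer: Peg 0: [4, 1]
Peg 1: [3, 2]
Peg 2: [5]

Derivation:
After move 1 (1->0):
Peg 0: [4, 1]
Peg 1: [3]
Peg 2: [5, 2]

After move 2 (2->1):
Peg 0: [4, 1]
Peg 1: [3, 2]
Peg 2: [5]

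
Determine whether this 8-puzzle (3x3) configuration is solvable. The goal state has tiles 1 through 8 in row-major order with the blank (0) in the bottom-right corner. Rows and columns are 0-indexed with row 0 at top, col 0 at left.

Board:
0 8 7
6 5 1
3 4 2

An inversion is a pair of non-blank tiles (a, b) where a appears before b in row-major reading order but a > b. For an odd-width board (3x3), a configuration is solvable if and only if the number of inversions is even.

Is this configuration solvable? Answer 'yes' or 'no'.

Answer: yes

Derivation:
Inversions (pairs i<j in row-major order where tile[i] > tile[j] > 0): 24
24 is even, so the puzzle is solvable.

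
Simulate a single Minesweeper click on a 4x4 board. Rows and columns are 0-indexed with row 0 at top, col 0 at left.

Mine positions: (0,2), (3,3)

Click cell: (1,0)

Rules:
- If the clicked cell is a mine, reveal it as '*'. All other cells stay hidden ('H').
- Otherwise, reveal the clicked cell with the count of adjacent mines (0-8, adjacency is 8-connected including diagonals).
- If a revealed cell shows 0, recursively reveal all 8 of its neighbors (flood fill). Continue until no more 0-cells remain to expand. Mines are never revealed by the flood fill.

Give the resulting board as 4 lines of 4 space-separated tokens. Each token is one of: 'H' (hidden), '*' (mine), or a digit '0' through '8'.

0 1 H H
0 1 1 H
0 0 1 H
0 0 1 H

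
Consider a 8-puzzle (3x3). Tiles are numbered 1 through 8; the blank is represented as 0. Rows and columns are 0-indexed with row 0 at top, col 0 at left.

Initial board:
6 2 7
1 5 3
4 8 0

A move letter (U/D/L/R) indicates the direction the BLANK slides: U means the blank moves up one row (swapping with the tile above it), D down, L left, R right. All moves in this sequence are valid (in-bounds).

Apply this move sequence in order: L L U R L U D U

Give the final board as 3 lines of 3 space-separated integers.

After move 1 (L):
6 2 7
1 5 3
4 0 8

After move 2 (L):
6 2 7
1 5 3
0 4 8

After move 3 (U):
6 2 7
0 5 3
1 4 8

After move 4 (R):
6 2 7
5 0 3
1 4 8

After move 5 (L):
6 2 7
0 5 3
1 4 8

After move 6 (U):
0 2 7
6 5 3
1 4 8

After move 7 (D):
6 2 7
0 5 3
1 4 8

After move 8 (U):
0 2 7
6 5 3
1 4 8

Answer: 0 2 7
6 5 3
1 4 8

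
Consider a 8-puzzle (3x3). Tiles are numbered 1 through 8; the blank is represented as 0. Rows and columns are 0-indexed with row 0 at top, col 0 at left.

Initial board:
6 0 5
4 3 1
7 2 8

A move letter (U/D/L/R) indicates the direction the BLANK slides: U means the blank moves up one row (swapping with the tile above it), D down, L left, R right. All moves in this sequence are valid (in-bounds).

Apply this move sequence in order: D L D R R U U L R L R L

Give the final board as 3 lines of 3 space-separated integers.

After move 1 (D):
6 3 5
4 0 1
7 2 8

After move 2 (L):
6 3 5
0 4 1
7 2 8

After move 3 (D):
6 3 5
7 4 1
0 2 8

After move 4 (R):
6 3 5
7 4 1
2 0 8

After move 5 (R):
6 3 5
7 4 1
2 8 0

After move 6 (U):
6 3 5
7 4 0
2 8 1

After move 7 (U):
6 3 0
7 4 5
2 8 1

After move 8 (L):
6 0 3
7 4 5
2 8 1

After move 9 (R):
6 3 0
7 4 5
2 8 1

After move 10 (L):
6 0 3
7 4 5
2 8 1

After move 11 (R):
6 3 0
7 4 5
2 8 1

After move 12 (L):
6 0 3
7 4 5
2 8 1

Answer: 6 0 3
7 4 5
2 8 1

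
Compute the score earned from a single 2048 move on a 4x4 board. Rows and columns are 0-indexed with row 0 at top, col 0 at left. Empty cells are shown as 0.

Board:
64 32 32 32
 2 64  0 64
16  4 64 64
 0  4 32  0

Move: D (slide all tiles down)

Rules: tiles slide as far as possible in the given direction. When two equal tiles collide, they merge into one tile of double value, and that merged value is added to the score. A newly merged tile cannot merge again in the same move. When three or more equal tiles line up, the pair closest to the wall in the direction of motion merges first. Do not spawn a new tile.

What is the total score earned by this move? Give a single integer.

Slide down:
col 0: [64, 2, 16, 0] -> [0, 64, 2, 16]  score +0 (running 0)
col 1: [32, 64, 4, 4] -> [0, 32, 64, 8]  score +8 (running 8)
col 2: [32, 0, 64, 32] -> [0, 32, 64, 32]  score +0 (running 8)
col 3: [32, 64, 64, 0] -> [0, 0, 32, 128]  score +128 (running 136)
Board after move:
  0   0   0   0
 64  32  32   0
  2  64  64  32
 16   8  32 128

Answer: 136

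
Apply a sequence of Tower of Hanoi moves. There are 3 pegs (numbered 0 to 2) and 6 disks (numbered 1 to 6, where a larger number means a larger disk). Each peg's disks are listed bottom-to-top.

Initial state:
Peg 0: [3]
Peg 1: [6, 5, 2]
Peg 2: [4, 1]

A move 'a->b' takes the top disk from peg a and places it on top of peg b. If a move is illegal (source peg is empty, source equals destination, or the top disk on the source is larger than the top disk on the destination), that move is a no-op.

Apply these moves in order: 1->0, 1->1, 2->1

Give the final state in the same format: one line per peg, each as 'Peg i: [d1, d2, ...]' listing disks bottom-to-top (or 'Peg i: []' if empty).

Answer: Peg 0: [3, 2]
Peg 1: [6, 5, 1]
Peg 2: [4]

Derivation:
After move 1 (1->0):
Peg 0: [3, 2]
Peg 1: [6, 5]
Peg 2: [4, 1]

After move 2 (1->1):
Peg 0: [3, 2]
Peg 1: [6, 5]
Peg 2: [4, 1]

After move 3 (2->1):
Peg 0: [3, 2]
Peg 1: [6, 5, 1]
Peg 2: [4]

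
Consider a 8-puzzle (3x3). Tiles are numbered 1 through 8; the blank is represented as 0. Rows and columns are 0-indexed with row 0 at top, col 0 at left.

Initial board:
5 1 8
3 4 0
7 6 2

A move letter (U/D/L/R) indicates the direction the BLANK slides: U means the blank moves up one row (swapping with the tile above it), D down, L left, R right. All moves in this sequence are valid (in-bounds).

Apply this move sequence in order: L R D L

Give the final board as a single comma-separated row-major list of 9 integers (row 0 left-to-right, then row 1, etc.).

After move 1 (L):
5 1 8
3 0 4
7 6 2

After move 2 (R):
5 1 8
3 4 0
7 6 2

After move 3 (D):
5 1 8
3 4 2
7 6 0

After move 4 (L):
5 1 8
3 4 2
7 0 6

Answer: 5, 1, 8, 3, 4, 2, 7, 0, 6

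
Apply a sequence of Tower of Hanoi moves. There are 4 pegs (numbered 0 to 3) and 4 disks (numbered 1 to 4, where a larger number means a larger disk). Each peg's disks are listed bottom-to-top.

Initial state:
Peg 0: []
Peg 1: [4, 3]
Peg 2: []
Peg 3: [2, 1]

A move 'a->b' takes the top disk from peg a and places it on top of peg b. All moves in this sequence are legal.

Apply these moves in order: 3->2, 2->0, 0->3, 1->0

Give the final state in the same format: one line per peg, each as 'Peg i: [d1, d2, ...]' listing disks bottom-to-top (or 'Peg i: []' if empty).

Answer: Peg 0: [3]
Peg 1: [4]
Peg 2: []
Peg 3: [2, 1]

Derivation:
After move 1 (3->2):
Peg 0: []
Peg 1: [4, 3]
Peg 2: [1]
Peg 3: [2]

After move 2 (2->0):
Peg 0: [1]
Peg 1: [4, 3]
Peg 2: []
Peg 3: [2]

After move 3 (0->3):
Peg 0: []
Peg 1: [4, 3]
Peg 2: []
Peg 3: [2, 1]

After move 4 (1->0):
Peg 0: [3]
Peg 1: [4]
Peg 2: []
Peg 3: [2, 1]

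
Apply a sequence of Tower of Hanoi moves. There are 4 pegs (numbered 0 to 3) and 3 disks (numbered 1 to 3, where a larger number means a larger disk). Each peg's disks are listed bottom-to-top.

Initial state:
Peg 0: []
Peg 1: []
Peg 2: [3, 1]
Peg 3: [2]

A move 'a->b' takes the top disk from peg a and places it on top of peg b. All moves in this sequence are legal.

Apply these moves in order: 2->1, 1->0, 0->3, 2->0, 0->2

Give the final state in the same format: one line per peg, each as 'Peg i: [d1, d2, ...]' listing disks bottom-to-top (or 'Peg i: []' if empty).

Answer: Peg 0: []
Peg 1: []
Peg 2: [3]
Peg 3: [2, 1]

Derivation:
After move 1 (2->1):
Peg 0: []
Peg 1: [1]
Peg 2: [3]
Peg 3: [2]

After move 2 (1->0):
Peg 0: [1]
Peg 1: []
Peg 2: [3]
Peg 3: [2]

After move 3 (0->3):
Peg 0: []
Peg 1: []
Peg 2: [3]
Peg 3: [2, 1]

After move 4 (2->0):
Peg 0: [3]
Peg 1: []
Peg 2: []
Peg 3: [2, 1]

After move 5 (0->2):
Peg 0: []
Peg 1: []
Peg 2: [3]
Peg 3: [2, 1]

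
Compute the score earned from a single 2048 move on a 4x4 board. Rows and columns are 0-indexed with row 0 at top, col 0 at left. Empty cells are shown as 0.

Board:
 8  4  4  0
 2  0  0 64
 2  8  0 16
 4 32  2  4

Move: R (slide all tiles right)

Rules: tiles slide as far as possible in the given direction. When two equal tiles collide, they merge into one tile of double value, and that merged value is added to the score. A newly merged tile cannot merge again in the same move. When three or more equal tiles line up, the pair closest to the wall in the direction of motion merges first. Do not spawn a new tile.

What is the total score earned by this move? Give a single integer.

Slide right:
row 0: [8, 4, 4, 0] -> [0, 0, 8, 8]  score +8 (running 8)
row 1: [2, 0, 0, 64] -> [0, 0, 2, 64]  score +0 (running 8)
row 2: [2, 8, 0, 16] -> [0, 2, 8, 16]  score +0 (running 8)
row 3: [4, 32, 2, 4] -> [4, 32, 2, 4]  score +0 (running 8)
Board after move:
 0  0  8  8
 0  0  2 64
 0  2  8 16
 4 32  2  4

Answer: 8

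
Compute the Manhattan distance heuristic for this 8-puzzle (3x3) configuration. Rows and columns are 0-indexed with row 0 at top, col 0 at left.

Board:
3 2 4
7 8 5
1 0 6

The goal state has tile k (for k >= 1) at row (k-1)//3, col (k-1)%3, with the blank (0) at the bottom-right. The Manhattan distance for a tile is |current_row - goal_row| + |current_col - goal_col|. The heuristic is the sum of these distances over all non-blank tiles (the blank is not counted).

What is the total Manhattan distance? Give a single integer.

Answer: 11

Derivation:
Tile 3: at (0,0), goal (0,2), distance |0-0|+|0-2| = 2
Tile 2: at (0,1), goal (0,1), distance |0-0|+|1-1| = 0
Tile 4: at (0,2), goal (1,0), distance |0-1|+|2-0| = 3
Tile 7: at (1,0), goal (2,0), distance |1-2|+|0-0| = 1
Tile 8: at (1,1), goal (2,1), distance |1-2|+|1-1| = 1
Tile 5: at (1,2), goal (1,1), distance |1-1|+|2-1| = 1
Tile 1: at (2,0), goal (0,0), distance |2-0|+|0-0| = 2
Tile 6: at (2,2), goal (1,2), distance |2-1|+|2-2| = 1
Sum: 2 + 0 + 3 + 1 + 1 + 1 + 2 + 1 = 11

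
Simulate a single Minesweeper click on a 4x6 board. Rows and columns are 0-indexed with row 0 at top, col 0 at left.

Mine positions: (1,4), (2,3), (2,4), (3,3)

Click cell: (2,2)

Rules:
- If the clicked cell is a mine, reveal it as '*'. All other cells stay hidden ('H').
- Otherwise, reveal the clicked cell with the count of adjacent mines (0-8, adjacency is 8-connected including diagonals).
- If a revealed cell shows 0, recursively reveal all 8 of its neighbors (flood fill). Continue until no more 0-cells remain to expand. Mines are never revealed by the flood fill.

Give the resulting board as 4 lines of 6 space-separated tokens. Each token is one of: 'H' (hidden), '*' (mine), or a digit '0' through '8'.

H H H H H H
H H H H H H
H H 2 H H H
H H H H H H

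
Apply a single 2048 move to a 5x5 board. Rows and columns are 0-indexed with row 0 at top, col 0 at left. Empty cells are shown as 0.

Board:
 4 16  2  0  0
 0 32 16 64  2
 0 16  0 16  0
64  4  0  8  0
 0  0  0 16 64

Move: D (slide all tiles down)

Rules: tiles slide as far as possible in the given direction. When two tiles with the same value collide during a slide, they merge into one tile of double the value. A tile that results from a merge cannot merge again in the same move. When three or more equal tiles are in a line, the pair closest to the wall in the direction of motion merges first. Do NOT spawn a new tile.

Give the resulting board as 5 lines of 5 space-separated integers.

Answer:  0  0  0  0  0
 0 16  0 64  0
 0 32  0 16  0
 4 16  2  8  2
64  4 16 16 64

Derivation:
Slide down:
col 0: [4, 0, 0, 64, 0] -> [0, 0, 0, 4, 64]
col 1: [16, 32, 16, 4, 0] -> [0, 16, 32, 16, 4]
col 2: [2, 16, 0, 0, 0] -> [0, 0, 0, 2, 16]
col 3: [0, 64, 16, 8, 16] -> [0, 64, 16, 8, 16]
col 4: [0, 2, 0, 0, 64] -> [0, 0, 0, 2, 64]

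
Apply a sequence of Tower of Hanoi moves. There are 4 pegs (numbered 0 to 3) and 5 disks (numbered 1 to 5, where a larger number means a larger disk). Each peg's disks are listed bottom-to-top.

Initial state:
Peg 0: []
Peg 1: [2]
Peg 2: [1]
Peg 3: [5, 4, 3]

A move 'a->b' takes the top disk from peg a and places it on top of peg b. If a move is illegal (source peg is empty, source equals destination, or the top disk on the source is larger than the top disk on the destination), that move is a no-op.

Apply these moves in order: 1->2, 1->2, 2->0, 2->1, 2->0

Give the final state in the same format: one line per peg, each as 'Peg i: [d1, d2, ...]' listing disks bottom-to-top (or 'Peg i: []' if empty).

Answer: Peg 0: [1]
Peg 1: [2]
Peg 2: []
Peg 3: [5, 4, 3]

Derivation:
After move 1 (1->2):
Peg 0: []
Peg 1: [2]
Peg 2: [1]
Peg 3: [5, 4, 3]

After move 2 (1->2):
Peg 0: []
Peg 1: [2]
Peg 2: [1]
Peg 3: [5, 4, 3]

After move 3 (2->0):
Peg 0: [1]
Peg 1: [2]
Peg 2: []
Peg 3: [5, 4, 3]

After move 4 (2->1):
Peg 0: [1]
Peg 1: [2]
Peg 2: []
Peg 3: [5, 4, 3]

After move 5 (2->0):
Peg 0: [1]
Peg 1: [2]
Peg 2: []
Peg 3: [5, 4, 3]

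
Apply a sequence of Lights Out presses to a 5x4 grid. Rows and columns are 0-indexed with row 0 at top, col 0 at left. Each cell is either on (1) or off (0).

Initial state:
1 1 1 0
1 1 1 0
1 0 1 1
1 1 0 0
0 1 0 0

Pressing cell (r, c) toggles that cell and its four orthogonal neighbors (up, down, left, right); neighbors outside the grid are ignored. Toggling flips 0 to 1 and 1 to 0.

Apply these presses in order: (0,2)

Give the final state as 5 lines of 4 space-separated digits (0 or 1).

Answer: 1 0 0 1
1 1 0 0
1 0 1 1
1 1 0 0
0 1 0 0

Derivation:
After press 1 at (0,2):
1 0 0 1
1 1 0 0
1 0 1 1
1 1 0 0
0 1 0 0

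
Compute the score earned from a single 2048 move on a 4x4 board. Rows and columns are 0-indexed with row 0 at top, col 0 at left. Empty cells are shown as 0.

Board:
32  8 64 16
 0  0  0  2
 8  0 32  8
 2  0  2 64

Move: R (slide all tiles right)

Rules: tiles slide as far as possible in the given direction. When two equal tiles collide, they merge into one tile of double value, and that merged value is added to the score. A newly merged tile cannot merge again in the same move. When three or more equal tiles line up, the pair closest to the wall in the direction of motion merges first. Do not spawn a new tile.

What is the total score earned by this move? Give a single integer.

Answer: 4

Derivation:
Slide right:
row 0: [32, 8, 64, 16] -> [32, 8, 64, 16]  score +0 (running 0)
row 1: [0, 0, 0, 2] -> [0, 0, 0, 2]  score +0 (running 0)
row 2: [8, 0, 32, 8] -> [0, 8, 32, 8]  score +0 (running 0)
row 3: [2, 0, 2, 64] -> [0, 0, 4, 64]  score +4 (running 4)
Board after move:
32  8 64 16
 0  0  0  2
 0  8 32  8
 0  0  4 64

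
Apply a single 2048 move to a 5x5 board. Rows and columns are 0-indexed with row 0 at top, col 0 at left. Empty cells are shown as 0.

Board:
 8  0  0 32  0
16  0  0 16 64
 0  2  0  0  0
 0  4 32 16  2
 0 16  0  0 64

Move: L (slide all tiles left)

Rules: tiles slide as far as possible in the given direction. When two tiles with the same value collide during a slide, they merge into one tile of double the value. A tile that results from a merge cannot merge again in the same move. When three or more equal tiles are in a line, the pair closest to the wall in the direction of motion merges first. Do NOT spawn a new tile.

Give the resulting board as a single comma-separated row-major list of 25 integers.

Answer: 8, 32, 0, 0, 0, 32, 64, 0, 0, 0, 2, 0, 0, 0, 0, 4, 32, 16, 2, 0, 16, 64, 0, 0, 0

Derivation:
Slide left:
row 0: [8, 0, 0, 32, 0] -> [8, 32, 0, 0, 0]
row 1: [16, 0, 0, 16, 64] -> [32, 64, 0, 0, 0]
row 2: [0, 2, 0, 0, 0] -> [2, 0, 0, 0, 0]
row 3: [0, 4, 32, 16, 2] -> [4, 32, 16, 2, 0]
row 4: [0, 16, 0, 0, 64] -> [16, 64, 0, 0, 0]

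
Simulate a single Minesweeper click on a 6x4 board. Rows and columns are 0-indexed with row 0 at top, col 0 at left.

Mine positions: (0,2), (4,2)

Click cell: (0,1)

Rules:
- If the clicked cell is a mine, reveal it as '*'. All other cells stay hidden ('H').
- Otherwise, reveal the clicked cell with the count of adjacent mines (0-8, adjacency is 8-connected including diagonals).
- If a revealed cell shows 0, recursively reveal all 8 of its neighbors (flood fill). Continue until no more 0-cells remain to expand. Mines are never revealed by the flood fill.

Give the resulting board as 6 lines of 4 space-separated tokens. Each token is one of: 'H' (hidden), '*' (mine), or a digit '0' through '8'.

H 1 H H
H H H H
H H H H
H H H H
H H H H
H H H H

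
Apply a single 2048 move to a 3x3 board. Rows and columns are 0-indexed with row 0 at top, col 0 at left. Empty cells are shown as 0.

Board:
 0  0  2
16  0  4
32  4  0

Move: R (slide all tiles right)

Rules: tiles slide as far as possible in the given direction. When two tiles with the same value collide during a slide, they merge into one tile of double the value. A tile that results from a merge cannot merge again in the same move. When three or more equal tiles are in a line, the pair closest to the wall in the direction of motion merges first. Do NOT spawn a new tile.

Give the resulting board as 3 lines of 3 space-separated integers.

Answer:  0  0  2
 0 16  4
 0 32  4

Derivation:
Slide right:
row 0: [0, 0, 2] -> [0, 0, 2]
row 1: [16, 0, 4] -> [0, 16, 4]
row 2: [32, 4, 0] -> [0, 32, 4]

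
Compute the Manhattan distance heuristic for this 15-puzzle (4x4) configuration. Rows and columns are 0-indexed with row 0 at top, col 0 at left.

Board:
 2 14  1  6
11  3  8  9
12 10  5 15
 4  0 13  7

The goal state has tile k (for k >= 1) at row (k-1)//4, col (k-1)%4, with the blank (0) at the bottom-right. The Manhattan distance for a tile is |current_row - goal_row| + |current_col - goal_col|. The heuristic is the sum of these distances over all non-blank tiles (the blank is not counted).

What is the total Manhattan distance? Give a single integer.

Answer: 38

Derivation:
Tile 2: at (0,0), goal (0,1), distance |0-0|+|0-1| = 1
Tile 14: at (0,1), goal (3,1), distance |0-3|+|1-1| = 3
Tile 1: at (0,2), goal (0,0), distance |0-0|+|2-0| = 2
Tile 6: at (0,3), goal (1,1), distance |0-1|+|3-1| = 3
Tile 11: at (1,0), goal (2,2), distance |1-2|+|0-2| = 3
Tile 3: at (1,1), goal (0,2), distance |1-0|+|1-2| = 2
Tile 8: at (1,2), goal (1,3), distance |1-1|+|2-3| = 1
Tile 9: at (1,3), goal (2,0), distance |1-2|+|3-0| = 4
Tile 12: at (2,0), goal (2,3), distance |2-2|+|0-3| = 3
Tile 10: at (2,1), goal (2,1), distance |2-2|+|1-1| = 0
Tile 5: at (2,2), goal (1,0), distance |2-1|+|2-0| = 3
Tile 15: at (2,3), goal (3,2), distance |2-3|+|3-2| = 2
Tile 4: at (3,0), goal (0,3), distance |3-0|+|0-3| = 6
Tile 13: at (3,2), goal (3,0), distance |3-3|+|2-0| = 2
Tile 7: at (3,3), goal (1,2), distance |3-1|+|3-2| = 3
Sum: 1 + 3 + 2 + 3 + 3 + 2 + 1 + 4 + 3 + 0 + 3 + 2 + 6 + 2 + 3 = 38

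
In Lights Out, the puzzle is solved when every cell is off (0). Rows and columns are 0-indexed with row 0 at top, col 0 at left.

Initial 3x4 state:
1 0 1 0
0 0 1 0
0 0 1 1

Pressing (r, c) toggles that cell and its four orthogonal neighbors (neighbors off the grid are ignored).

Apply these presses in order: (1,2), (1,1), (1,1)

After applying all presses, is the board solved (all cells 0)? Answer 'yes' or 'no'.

Answer: no

Derivation:
After press 1 at (1,2):
1 0 0 0
0 1 0 1
0 0 0 1

After press 2 at (1,1):
1 1 0 0
1 0 1 1
0 1 0 1

After press 3 at (1,1):
1 0 0 0
0 1 0 1
0 0 0 1

Lights still on: 4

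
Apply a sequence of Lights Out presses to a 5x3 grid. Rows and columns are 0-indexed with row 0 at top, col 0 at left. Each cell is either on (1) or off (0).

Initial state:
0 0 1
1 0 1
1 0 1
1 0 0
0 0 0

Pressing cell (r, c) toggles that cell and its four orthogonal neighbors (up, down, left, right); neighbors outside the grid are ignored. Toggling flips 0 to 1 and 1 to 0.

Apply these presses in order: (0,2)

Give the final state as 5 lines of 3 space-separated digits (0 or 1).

Answer: 0 1 0
1 0 0
1 0 1
1 0 0
0 0 0

Derivation:
After press 1 at (0,2):
0 1 0
1 0 0
1 0 1
1 0 0
0 0 0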